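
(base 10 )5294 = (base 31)5fo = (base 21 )c02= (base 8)12256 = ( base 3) 21021002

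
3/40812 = 1/13604= 0.00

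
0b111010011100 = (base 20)970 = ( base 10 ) 3740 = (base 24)6bk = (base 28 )4LG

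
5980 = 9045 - 3065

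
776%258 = 2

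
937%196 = 153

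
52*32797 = 1705444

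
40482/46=880  +  1/23 = 880.04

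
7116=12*593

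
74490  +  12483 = 86973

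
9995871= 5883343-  - 4112528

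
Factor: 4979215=5^1*  17^1*58579^1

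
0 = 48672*0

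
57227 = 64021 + -6794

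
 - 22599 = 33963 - 56562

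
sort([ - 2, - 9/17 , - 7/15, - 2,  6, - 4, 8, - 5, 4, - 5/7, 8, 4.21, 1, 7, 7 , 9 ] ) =[-5 , - 4, - 2, - 2, - 5/7, - 9/17, - 7/15, 1, 4,  4.21 , 6,  7 , 7,8 , 8, 9 ] 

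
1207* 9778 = 11802046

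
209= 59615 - 59406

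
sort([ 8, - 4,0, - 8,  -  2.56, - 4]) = [ - 8 , - 4, - 4, - 2.56 , 0, 8]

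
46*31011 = 1426506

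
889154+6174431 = 7063585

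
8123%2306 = 1205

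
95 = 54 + 41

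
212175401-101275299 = 110900102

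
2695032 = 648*4159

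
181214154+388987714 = 570201868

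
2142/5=428  +  2/5=428.40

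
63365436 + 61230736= 124596172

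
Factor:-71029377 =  - 3^2 * 7892153^1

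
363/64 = 5 + 43/64 = 5.67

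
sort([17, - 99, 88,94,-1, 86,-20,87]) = [ - 99, - 20, - 1,  17,86, 87,88, 94]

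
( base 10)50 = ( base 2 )110010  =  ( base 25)20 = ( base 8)62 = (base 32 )1I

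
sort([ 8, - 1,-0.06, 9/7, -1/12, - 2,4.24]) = [ - 2, -1, - 1/12, - 0.06,9/7,4.24, 8]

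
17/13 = 1 + 4/13 =1.31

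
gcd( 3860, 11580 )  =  3860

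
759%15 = 9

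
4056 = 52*78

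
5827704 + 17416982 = 23244686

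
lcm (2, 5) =10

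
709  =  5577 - 4868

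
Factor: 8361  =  3^2*929^1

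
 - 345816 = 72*( - 4803) 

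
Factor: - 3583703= - 47^1*76249^1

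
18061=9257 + 8804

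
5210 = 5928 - 718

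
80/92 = 20/23 = 0.87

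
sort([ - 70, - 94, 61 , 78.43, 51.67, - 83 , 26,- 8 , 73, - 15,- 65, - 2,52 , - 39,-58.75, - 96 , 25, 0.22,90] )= [-96, - 94 , - 83 , - 70, - 65 ,- 58.75, - 39 , - 15, - 8,-2,0.22,25,26, 51.67,52,61,73,78.43,  90 ] 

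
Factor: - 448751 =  - 53^1*8467^1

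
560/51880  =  14/1297 =0.01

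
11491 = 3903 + 7588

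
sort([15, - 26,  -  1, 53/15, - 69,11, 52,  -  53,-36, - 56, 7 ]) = [ - 69, - 56,-53, -36,  -  26,  -  1,53/15,7,11, 15, 52]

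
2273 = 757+1516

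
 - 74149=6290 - 80439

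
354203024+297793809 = 651996833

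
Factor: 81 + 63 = 2^4*3^2 = 144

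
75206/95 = 75206/95 = 791.64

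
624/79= 624/79 = 7.90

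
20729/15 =1381 + 14/15 = 1381.93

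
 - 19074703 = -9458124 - 9616579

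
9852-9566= 286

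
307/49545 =307/49545 = 0.01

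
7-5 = 2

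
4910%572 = 334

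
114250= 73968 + 40282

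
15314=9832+5482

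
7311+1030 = 8341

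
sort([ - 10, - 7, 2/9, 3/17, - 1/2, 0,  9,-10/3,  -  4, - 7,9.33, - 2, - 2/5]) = [-10,-7,-7, - 4,  -  10/3,  -  2,  -  1/2, - 2/5,0,3/17, 2/9, 9, 9.33]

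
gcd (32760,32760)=32760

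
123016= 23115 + 99901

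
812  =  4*203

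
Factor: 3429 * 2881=9878949 = 3^3*43^1*67^1*127^1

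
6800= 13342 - 6542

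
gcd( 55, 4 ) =1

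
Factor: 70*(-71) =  - 4970 = - 2^1*5^1*7^1 *71^1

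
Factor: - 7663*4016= - 30774608 = -2^4*79^1*97^1*251^1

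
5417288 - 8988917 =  - 3571629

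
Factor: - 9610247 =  - 1747^1*5501^1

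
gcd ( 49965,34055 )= 5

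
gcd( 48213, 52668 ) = 99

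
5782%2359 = 1064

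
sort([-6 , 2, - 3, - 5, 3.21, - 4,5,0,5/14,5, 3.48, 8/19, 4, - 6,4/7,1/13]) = [ - 6, - 6, - 5, - 4, - 3, 0, 1/13,  5/14 , 8/19,4/7, 2,  3.21,3.48 , 4,5,5 ] 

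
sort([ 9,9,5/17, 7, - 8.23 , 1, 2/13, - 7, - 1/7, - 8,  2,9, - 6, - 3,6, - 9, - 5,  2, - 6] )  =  [ - 9,-8.23, - 8,  -  7, - 6, - 6,-5, - 3, - 1/7,2/13,  5/17,  1,2, 2,  6, 7, 9,9,9]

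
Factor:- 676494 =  - 2^1*3^2*7^2*13^1*59^1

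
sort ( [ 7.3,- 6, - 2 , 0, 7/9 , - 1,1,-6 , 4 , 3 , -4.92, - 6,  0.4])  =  [ - 6,-6,-6, -4.92,  -  2, - 1,0,0.4, 7/9, 1,  3,4,7.3 ] 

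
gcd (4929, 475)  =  1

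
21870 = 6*3645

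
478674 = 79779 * 6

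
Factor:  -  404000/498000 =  - 2^1*3^( - 1 )*83^( - 1 ) *101^1 = - 202/249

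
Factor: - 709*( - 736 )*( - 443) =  -2^5*23^1 * 443^1 *709^1 = - 231168032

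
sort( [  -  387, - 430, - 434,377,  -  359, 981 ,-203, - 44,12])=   [-434,  -  430, - 387, - 359,-203, - 44, 12, 377, 981 ]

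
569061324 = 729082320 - 160020996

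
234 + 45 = 279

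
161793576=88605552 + 73188024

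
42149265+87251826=129401091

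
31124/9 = 31124/9 = 3458.22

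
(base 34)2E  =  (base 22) 3g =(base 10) 82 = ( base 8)122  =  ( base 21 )3J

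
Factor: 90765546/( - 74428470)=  - 15127591/12404745 = - 3^( - 4) * 5^( - 1)*19^1*109^ (- 1)*281^(  -  1)*796189^1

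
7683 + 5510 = 13193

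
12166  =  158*77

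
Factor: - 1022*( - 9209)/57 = 9411598/57 = 2^1*3^(-1)*7^1*19^( - 1 ) *73^1*9209^1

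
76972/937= 82 + 138/937=82.15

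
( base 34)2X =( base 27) 3k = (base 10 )101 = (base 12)85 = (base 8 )145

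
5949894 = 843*7058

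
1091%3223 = 1091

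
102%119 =102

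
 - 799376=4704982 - 5504358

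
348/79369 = 348/79369 = 0.00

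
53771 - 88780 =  - 35009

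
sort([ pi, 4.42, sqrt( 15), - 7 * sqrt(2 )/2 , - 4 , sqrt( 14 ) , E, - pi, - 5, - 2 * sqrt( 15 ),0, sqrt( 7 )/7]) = [ - 2 * sqrt( 15 ) , - 5, - 7 * sqrt (2) /2, -4, - pi , 0,sqrt( 7 )/7 , E, pi,sqrt (14), sqrt(15 ),4.42 ] 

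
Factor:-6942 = -2^1 * 3^1 * 13^1 *89^1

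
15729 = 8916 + 6813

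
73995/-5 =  -14799  +  0/1 =- 14799.00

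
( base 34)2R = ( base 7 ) 164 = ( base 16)5F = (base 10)95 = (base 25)3K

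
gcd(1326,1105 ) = 221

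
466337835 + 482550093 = 948887928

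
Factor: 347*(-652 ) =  - 226244  =  -  2^2*163^1 *347^1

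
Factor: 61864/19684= 2^1*7^(-1)*11^1 = 22/7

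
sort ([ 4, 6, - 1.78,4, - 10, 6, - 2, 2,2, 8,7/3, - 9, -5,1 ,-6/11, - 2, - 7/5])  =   [-10, - 9,- 5, - 2, - 2, - 1.78,  -  7/5, - 6/11,1, 2,2,7/3, 4,4, 6 , 6,8]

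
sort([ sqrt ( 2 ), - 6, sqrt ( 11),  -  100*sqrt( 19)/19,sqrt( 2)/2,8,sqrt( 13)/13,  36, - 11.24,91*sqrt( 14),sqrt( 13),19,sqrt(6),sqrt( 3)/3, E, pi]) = [ - 100*sqrt( 19)/19,  -  11.24, - 6,sqrt( 13 )/13,sqrt(3)/3, sqrt (2)/2,sqrt(2),sqrt (6),E,pi,sqrt( 11),sqrt( 13),  8,19, 36,91*sqrt( 14)] 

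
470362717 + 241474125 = 711836842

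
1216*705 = 857280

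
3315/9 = 368 +1/3= 368.33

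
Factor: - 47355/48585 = -77/79 =- 7^1  *11^1*79^( - 1 )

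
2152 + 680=2832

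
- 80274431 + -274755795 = - 355030226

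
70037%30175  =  9687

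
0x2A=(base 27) 1F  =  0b101010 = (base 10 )42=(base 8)52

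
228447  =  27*8461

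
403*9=3627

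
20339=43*473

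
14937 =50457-35520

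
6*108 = 648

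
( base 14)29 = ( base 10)37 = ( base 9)41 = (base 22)1F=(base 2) 100101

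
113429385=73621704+39807681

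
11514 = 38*303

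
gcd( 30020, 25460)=380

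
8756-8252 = 504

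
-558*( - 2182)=1217556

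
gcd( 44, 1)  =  1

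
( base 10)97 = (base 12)81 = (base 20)4H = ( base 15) 67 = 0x61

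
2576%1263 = 50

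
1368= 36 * 38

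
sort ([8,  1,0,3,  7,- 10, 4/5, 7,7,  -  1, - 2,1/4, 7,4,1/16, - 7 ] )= [ - 10 ,-7, -2, - 1,0, 1/16,1/4,4/5,1, 3, 4,7,7, 7,7, 8]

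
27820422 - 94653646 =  - 66833224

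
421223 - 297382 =123841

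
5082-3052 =2030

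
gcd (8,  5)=1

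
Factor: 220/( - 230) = -2^1*11^1*23^( - 1) = -  22/23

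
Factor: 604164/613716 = 253/257 = 11^1*23^1*257^( - 1)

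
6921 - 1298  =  5623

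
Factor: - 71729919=- 3^2 * 17^1*379^1*1237^1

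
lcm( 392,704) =34496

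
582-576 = 6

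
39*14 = 546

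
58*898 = 52084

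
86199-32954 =53245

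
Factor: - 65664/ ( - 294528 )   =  3^2 * 13^(-1)*19^1*59^(- 1) = 171/767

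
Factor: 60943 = 60943^1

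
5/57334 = 5/57334 = 0.00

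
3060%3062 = 3060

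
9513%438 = 315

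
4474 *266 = 1190084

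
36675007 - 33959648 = 2715359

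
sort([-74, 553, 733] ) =[ - 74, 553,733] 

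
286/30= 143/15 =9.53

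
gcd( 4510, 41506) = 2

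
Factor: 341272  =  2^3*29^1*1471^1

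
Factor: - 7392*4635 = - 2^5*3^3*5^1*7^1*11^1*103^1 = - 34261920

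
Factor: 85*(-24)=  - 2^3*3^1*5^1 * 17^1 = -2040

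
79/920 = 79/920 = 0.09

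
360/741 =120/247= 0.49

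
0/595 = 0 = 0.00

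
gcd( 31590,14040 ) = 3510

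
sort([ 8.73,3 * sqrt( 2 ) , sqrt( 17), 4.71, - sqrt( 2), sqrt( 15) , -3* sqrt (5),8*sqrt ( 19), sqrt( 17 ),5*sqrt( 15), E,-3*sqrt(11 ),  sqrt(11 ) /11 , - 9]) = [ - 3*sqrt( 11),-9, - 3*sqrt(5 ), - sqrt ( 2),sqrt( 11)/11,E,sqrt ( 15),sqrt(17 ),sqrt( 17) , 3*sqrt ( 2 ),  4.71,8.73 , 5*sqrt( 15) , 8*sqrt (19) ] 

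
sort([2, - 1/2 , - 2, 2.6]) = [ - 2, - 1/2,2,  2.6]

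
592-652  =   - 60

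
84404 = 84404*1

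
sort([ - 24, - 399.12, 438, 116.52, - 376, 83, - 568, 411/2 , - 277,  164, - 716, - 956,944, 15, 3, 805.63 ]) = [ - 956 , - 716, - 568,-399.12, - 376,-277, - 24,3, 15,  83,116.52, 164, 411/2,438, 805.63,944]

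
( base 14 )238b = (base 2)1100000110111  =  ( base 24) ai7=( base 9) 8447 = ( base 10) 6199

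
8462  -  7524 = 938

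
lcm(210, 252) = 1260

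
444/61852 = 111/15463 = 0.01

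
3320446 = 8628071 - 5307625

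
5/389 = 5/389= 0.01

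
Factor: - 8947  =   -23^1*389^1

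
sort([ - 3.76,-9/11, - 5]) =[  -  5,- 3.76, - 9/11 ] 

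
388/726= 194/363 = 0.53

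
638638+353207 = 991845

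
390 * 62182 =24250980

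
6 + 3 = 9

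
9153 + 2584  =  11737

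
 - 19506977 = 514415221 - 533922198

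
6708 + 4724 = 11432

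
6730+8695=15425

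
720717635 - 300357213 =420360422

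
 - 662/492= -331/246 = -1.35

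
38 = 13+25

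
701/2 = 701/2 = 350.50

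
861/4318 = 861/4318 = 0.20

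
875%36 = 11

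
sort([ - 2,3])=[ - 2,3]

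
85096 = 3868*22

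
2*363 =726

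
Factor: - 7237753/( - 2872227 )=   3^ ( - 1) * 957409^(-1)*7237753^1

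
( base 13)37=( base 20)26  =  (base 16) 2e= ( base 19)28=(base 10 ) 46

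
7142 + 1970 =9112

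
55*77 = 4235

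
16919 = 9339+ 7580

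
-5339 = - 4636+-703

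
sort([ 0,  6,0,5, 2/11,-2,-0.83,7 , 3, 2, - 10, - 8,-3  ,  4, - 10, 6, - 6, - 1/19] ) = [ - 10,-10, - 8,-6,-3,- 2,-0.83,-1/19, 0, 0,2/11,2,3, 4, 5,6, 6  ,  7 ] 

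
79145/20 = 15829/4 = 3957.25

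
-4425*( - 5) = 22125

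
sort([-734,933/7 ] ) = [-734, 933/7]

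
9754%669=388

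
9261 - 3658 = 5603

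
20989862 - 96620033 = - 75630171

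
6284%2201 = 1882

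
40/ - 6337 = - 40/6337 = - 0.01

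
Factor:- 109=-109^1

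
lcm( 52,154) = 4004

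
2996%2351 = 645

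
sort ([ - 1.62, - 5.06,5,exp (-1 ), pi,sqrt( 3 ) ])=[ - 5.06,- 1.62, exp( - 1 ),  sqrt( 3 ), pi, 5]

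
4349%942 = 581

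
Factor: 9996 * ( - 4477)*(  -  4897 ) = 219150994524 =2^2 *3^1*7^2*11^2*17^1*37^1*59^1*83^1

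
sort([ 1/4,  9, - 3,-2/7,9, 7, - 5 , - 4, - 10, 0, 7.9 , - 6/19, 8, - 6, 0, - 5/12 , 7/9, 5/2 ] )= [ - 10, - 6,-5, - 4, - 3, - 5/12, - 6/19, - 2/7,0,0, 1/4,7/9 , 5/2,  7, 7.9, 8, 9,9]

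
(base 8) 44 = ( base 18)20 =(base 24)1c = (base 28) 18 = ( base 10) 36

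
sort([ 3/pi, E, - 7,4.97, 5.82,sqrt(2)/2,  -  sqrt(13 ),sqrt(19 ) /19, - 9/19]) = [ - 7, - sqrt ( 13),-9/19,sqrt(19 )/19, sqrt(2)/2, 3/pi, E, 4.97,5.82 ]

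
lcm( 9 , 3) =9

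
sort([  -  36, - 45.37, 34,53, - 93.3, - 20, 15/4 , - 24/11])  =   [ - 93.3, - 45.37, - 36, - 20, - 24/11,15/4, 34, 53 ] 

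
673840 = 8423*80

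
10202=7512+2690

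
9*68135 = 613215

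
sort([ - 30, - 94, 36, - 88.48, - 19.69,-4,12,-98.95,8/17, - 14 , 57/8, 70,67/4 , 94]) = [- 98.95, - 94, - 88.48, - 30,  -  19.69, - 14, - 4,8/17,57/8,12, 67/4, 36,70,94]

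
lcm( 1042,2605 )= 5210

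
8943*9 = 80487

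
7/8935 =7/8935 = 0.00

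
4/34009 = 4/34009=0.00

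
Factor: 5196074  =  2^1*13^2*15373^1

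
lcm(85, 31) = 2635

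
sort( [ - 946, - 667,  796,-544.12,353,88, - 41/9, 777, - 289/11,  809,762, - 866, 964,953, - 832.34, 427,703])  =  [ - 946, - 866,-832.34, -667, - 544.12, - 289/11, - 41/9,  88, 353,427,703, 762, 777,796, 809, 953,964 ] 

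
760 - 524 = 236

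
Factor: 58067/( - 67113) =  - 3^(- 2)*7457^(- 1)*58067^1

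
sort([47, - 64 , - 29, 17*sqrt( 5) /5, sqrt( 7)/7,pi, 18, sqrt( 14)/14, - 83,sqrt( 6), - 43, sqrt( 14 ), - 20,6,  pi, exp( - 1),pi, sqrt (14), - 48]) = [ - 83, - 64,-48, - 43, - 29, - 20, sqrt (14) /14,exp (- 1), sqrt( 7)/7,sqrt(6 ),pi, pi , pi,  sqrt(14 ),sqrt(14), 6,17*sqrt( 5)/5, 18,  47]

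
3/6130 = 3/6130 = 0.00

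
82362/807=27454/269 =102.06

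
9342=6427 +2915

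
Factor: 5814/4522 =3^2*7^( - 1) = 9/7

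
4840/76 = 1210/19  =  63.68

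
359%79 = 43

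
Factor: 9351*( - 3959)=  - 3^2 * 37^1*107^1*1039^1= - 37020609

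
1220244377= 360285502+859958875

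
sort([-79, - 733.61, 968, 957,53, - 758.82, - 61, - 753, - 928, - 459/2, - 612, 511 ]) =[ - 928, - 758.82, - 753, - 733.61, - 612, -459/2, - 79, - 61, 53,511,957, 968 ]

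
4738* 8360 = 39609680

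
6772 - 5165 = 1607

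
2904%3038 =2904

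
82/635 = 82/635 = 0.13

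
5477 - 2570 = 2907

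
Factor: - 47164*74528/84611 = -2^7*13^1*17^1*137^1*211^( - 1)*401^( - 1) * 907^1 = - 3515038592/84611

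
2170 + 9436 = 11606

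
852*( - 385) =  - 328020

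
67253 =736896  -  669643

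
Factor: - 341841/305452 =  - 2^ ( - 2)*3^1* 7^( - 1)*10909^( - 1)*113947^1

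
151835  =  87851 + 63984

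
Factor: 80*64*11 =2^10*5^1  *11^1   =  56320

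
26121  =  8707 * 3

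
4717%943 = 2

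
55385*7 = 387695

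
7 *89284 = 624988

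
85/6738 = 85/6738=0.01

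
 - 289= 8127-8416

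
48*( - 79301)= - 3806448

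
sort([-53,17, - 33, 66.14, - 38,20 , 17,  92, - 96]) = [ - 96, - 53, - 38, - 33 , 17,17,20, 66.14 , 92]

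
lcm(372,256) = 23808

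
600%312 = 288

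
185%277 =185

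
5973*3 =17919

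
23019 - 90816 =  - 67797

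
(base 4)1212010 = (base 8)14604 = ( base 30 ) 77M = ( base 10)6532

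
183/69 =2 +15/23 = 2.65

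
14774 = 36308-21534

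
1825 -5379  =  -3554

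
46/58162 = 23/29081 = 0.00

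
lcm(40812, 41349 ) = 3142524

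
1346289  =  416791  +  929498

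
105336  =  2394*44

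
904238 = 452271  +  451967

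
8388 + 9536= 17924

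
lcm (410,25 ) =2050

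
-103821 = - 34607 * 3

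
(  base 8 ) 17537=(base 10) 8031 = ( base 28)a6n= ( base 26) BMN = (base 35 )6jg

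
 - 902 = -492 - 410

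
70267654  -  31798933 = 38468721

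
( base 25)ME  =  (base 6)2340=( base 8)1064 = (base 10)564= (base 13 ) 345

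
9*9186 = 82674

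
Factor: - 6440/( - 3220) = 2^1 = 2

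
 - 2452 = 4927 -7379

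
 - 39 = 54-93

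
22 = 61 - 39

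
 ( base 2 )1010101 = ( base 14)61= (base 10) 85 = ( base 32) 2L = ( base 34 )2H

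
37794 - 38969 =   -  1175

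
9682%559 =179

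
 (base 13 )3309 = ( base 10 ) 7107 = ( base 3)100202020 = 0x1bc3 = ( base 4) 1233003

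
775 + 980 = 1755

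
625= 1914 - 1289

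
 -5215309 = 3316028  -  8531337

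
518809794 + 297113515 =815923309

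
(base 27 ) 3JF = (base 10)2715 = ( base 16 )A9B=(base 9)3646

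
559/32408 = 559/32408=0.02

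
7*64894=454258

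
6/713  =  6/713 = 0.01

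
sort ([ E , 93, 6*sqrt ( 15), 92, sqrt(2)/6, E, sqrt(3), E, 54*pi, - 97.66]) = [-97.66,sqrt(2 ) /6, sqrt( 3 ),  E,E, E,  6*sqrt( 15),  92,93, 54*pi] 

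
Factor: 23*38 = 2^1*19^1 * 23^1 = 874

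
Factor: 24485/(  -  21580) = -2^(-2) * 13^ ( - 1 )*59^1 = - 59/52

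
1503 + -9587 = - 8084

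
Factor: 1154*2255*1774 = 2^2*5^1*11^1*41^1 * 577^1*887^1 = 4616426980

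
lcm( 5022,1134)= 35154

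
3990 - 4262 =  - 272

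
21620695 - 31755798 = - 10135103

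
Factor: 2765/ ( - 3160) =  - 7/8= - 2^ ( - 3 )*7^1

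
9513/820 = 9513/820=11.60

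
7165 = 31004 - 23839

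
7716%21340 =7716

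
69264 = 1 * 69264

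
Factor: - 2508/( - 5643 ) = 4/9 = 2^2* 3^(  -  2)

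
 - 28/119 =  - 1 + 13/17 = - 0.24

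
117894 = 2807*42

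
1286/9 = 142 +8/9 = 142.89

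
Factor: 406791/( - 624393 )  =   - 17^(-1)*53^( - 1)*587^1 = - 587/901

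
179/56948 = 179/56948 = 0.00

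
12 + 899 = 911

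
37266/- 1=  - 37266 + 0/1 = -37266.00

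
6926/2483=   2  +  1960/2483= 2.79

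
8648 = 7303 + 1345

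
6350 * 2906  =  18453100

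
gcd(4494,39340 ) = 14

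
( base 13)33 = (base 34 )18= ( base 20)22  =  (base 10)42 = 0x2A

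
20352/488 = 41 + 43/61 = 41.70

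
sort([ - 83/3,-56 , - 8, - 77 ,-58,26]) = [ - 77, - 58, - 56, - 83/3, - 8, 26]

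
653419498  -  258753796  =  394665702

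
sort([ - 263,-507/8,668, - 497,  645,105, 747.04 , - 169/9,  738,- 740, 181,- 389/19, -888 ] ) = [ - 888,  -  740, - 497, - 263, - 507/8,- 389/19, - 169/9,105,181, 645, 668,738,747.04] 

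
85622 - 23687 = 61935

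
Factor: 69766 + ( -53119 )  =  16647 = 3^1*31^1*179^1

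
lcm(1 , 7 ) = 7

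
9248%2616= 1400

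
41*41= 1681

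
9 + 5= 14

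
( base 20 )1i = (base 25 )1d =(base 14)2A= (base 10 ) 38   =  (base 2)100110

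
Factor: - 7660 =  - 2^2*5^1*383^1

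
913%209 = 77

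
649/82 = 649/82= 7.91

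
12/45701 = 12/45701 = 0.00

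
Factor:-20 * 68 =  - 1360 = - 2^4*5^1 * 17^1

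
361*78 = 28158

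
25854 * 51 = 1318554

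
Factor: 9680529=3^1*3226843^1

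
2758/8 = 344 + 3/4 = 344.75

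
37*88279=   3266323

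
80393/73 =80393/73 =1101.27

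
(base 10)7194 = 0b1110000011010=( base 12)41b6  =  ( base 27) 9nc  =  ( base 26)agi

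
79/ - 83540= - 79/83540 =-  0.00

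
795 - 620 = 175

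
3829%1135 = 424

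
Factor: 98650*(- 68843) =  - 6791361950 = - 2^1*5^2* 43^1*1601^1*1973^1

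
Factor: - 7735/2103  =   - 3^(  -  1)* 5^1*7^1*13^1*17^1 * 701^ (-1) 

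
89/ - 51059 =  - 89/51059 = - 0.00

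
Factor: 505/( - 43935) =- 3^( - 1)*29^ ( - 1 ) = - 1/87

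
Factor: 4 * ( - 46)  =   - 184= - 2^3*23^1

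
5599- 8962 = -3363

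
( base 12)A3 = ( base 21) 5i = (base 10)123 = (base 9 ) 146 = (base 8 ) 173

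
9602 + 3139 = 12741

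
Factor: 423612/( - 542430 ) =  - 2^1*3^( - 1 )*5^( - 1)*7^(- 1) *41^1 = - 82/105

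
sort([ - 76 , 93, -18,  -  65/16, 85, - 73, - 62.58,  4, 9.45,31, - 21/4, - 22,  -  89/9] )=[ - 76,-73,  -  62.58, - 22, -18,-89/9, - 21/4, - 65/16,4 , 9.45, 31,85, 93]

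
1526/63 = 24+ 2/9 = 24.22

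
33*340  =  11220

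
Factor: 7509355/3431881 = 5^1*7^1*41^1 * 5233^1 * 3431881^( - 1) 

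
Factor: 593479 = 593479^1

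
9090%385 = 235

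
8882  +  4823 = 13705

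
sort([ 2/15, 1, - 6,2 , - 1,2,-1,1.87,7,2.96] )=[ - 6, - 1 , - 1,2/15, 1, 1.87,2, 2,  2.96, 7]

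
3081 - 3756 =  - 675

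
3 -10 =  - 7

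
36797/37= 994+ 19/37 = 994.51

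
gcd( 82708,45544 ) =4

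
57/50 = 57/50  =  1.14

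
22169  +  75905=98074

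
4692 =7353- 2661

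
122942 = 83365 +39577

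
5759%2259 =1241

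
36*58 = 2088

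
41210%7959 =1415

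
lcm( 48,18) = 144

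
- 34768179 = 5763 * ( - 6033 )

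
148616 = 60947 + 87669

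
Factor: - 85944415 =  - 5^1*59^1*291337^1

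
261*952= 248472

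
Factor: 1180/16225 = 2^2*5^(  -  1)* 11^(-1 ) = 4/55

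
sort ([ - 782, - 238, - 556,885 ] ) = [ - 782, - 556, - 238,  885]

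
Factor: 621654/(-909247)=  - 2^1*3^1*11^1*9419^1*909247^ (-1)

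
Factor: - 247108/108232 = - 2^( - 1)*83^( - 1 )*379^1 = - 379/166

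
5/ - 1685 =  - 1/337=- 0.00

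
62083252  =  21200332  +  40882920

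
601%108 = 61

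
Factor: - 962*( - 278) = 267436 = 2^2 * 13^1 * 37^1*139^1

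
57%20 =17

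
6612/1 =6612 = 6612.00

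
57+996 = 1053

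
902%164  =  82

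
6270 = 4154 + 2116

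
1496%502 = 492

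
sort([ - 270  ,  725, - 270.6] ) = [ - 270.6,- 270,725] 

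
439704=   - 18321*(-24) 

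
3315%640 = 115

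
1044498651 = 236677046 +807821605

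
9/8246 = 9/8246 = 0.00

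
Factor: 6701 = 6701^1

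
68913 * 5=344565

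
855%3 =0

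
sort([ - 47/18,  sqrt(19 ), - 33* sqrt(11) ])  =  [ - 33*sqrt(11 ) , - 47/18,  sqrt( 19) ] 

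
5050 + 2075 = 7125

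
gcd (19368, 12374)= 538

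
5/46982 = 5/46982 = 0.00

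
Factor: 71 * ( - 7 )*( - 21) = 3^1*7^2*71^1 = 10437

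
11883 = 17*699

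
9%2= 1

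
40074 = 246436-206362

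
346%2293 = 346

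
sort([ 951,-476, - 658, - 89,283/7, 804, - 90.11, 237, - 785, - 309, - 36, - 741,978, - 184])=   [ - 785, - 741,  -  658, - 476, - 309,  -  184, - 90.11, - 89, - 36,283/7, 237 , 804,951, 978]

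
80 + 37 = 117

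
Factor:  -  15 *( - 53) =3^1*5^1 * 53^1 = 795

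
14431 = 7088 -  - 7343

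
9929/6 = 9929/6=1654.83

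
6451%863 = 410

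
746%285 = 176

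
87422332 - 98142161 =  - 10719829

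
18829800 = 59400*317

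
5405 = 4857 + 548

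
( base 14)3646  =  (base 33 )8mw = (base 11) 712A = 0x24fe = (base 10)9470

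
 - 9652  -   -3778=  -5874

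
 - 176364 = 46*( - 3834) 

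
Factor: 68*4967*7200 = 2^7*3^2* 5^2*17^1*4967^1 = 2431843200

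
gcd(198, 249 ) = 3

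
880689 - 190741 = 689948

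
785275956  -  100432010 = 684843946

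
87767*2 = 175534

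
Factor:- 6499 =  - 67^1*97^1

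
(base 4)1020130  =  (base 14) 1992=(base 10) 4636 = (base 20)bbg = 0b1001000011100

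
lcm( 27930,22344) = 111720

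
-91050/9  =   - 30350/3 = - 10116.67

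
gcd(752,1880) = 376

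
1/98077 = 1/98077 = 0.00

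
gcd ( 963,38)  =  1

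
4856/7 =4856/7= 693.71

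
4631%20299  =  4631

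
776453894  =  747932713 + 28521181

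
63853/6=63853/6 = 10642.17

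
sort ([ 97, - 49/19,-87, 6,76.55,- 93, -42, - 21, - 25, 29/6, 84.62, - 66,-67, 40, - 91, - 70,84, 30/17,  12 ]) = [ - 93,  -  91, -87, - 70, - 67, - 66, - 42, - 25, - 21, -49/19,30/17, 29/6,6, 12,  40,76.55, 84,84.62, 97] 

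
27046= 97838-70792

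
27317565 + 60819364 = 88136929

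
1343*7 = 9401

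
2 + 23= 25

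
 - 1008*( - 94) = 94752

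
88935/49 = 1815  =  1815.00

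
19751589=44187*447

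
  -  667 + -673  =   - 1340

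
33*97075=3203475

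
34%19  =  15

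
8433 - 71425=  - 62992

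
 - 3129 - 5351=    - 8480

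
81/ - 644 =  - 81/644 = - 0.13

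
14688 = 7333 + 7355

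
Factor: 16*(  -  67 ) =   -  2^4*67^1 = -  1072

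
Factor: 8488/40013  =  2^3*1061^1 *40013^(-1)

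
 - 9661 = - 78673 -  - 69012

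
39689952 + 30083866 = 69773818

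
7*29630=207410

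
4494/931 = 4+110/133 = 4.83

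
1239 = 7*177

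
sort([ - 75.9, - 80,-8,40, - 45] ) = [ - 80,-75.9 , - 45, - 8,40]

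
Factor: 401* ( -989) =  - 396589 = -23^1*43^1 * 401^1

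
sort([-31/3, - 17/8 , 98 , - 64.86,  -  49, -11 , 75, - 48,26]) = [-64.86, - 49, - 48, - 11,  -  31/3,- 17/8,26,  75, 98]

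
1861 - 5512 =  - 3651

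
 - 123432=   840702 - 964134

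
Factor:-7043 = - 7043^1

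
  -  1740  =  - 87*20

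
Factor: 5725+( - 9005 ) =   -  3280=- 2^4*5^1*41^1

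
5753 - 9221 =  - 3468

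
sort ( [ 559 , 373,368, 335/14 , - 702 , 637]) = [-702, 335/14,  368 , 373,559 , 637]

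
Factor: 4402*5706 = 2^2*3^2*31^1*71^1*317^1 = 25117812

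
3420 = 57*60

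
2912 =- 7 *(-416 )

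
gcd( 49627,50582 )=1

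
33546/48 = 698+7/8 = 698.88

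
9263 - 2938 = 6325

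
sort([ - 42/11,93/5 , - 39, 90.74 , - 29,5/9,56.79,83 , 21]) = [ - 39, - 29,-42/11, 5/9,93/5,21, 56.79, 83, 90.74]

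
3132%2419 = 713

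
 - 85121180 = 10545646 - 95666826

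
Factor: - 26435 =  - 5^1 * 17^1*311^1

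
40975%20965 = 20010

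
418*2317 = 968506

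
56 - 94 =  - 38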